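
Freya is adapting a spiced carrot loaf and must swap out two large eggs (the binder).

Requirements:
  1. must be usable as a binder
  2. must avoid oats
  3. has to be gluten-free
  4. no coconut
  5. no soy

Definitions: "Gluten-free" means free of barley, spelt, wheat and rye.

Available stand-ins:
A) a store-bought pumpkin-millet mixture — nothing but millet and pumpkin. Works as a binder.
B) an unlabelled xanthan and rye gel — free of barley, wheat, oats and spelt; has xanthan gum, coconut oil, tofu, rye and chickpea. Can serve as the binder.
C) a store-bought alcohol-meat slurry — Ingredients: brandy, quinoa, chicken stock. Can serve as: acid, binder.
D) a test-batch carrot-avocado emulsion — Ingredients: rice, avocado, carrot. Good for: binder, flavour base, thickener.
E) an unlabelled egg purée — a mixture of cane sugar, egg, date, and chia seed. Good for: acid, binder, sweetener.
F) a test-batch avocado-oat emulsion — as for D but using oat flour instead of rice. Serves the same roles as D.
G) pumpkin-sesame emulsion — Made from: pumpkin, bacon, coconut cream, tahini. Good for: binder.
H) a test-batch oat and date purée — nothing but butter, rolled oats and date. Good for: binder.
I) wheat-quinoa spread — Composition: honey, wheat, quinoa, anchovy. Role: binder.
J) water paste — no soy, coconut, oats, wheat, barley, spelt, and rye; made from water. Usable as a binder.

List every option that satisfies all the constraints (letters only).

A, C, D, E, J

A: only pumpkin and millet; none excluded — valid
B: has rye, so not gluten-free; has tofu, so not soy-free (and 1 more) — reject
C: all constraints satisfied — OK
D: every rule checks out — valid
E: all constraints satisfied — valid
F: has oat flour, so not oat-free — reject
G: has coconut cream, so not coconut-free — reject
H: has rolled oats, so not oat-free — no
I: has wheat, so not gluten-free — no
J: no coconut, gluten-free — valid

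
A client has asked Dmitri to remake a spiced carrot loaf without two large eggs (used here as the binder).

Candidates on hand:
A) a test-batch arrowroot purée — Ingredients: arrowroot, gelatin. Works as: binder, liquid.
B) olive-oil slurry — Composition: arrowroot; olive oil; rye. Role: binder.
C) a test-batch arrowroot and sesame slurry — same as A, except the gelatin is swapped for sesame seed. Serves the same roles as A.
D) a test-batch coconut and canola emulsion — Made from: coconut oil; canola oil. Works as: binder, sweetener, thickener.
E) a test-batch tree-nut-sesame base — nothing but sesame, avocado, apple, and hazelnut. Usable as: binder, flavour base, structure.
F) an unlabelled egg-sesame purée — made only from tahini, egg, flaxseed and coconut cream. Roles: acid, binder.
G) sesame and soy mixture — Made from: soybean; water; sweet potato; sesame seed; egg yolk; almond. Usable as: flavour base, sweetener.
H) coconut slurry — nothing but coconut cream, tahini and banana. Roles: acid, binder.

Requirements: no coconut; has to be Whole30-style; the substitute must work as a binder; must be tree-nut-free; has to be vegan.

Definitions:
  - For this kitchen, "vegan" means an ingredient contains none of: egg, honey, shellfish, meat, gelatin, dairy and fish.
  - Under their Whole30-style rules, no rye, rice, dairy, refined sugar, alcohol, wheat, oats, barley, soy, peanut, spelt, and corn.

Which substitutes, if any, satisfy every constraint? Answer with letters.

A: has gelatin, so not vegan — out
B: has rye, so not Whole30-style — out
C: no coconut, no tree nuts — keep
D: has coconut oil, so not coconut-free — out
E: has hazelnut, so not tree-nut-free — no
F: has egg, so not vegan; has coconut cream, so not coconut-free — out
G: not usable as a binder; has egg yolk, so not vegan (and 2 more) — no
H: has coconut cream, so not coconut-free — reject

C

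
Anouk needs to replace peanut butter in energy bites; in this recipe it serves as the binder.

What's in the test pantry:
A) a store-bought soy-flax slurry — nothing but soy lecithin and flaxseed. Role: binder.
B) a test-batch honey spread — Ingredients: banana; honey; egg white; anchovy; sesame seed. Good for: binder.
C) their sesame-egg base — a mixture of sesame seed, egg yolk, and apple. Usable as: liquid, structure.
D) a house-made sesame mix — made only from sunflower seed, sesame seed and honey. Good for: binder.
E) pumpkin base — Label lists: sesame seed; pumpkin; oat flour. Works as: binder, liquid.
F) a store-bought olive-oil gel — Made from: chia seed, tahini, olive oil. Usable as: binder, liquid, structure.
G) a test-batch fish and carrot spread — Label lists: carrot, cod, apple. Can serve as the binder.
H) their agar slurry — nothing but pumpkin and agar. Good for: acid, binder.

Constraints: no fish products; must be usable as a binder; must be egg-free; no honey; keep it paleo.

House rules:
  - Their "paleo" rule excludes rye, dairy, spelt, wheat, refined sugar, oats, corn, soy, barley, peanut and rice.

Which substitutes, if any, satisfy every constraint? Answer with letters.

A: has soy lecithin, so not paleo — no
B: has anchovy, so not fish-free; has egg white, so not egg-free (and 1 more) — no
C: not usable as a binder; has egg yolk, so not egg-free — reject
D: has honey, so not honey-free — no
E: has oat flour, so not paleo — no
F: only tahini, chia seed and olive oil; none excluded — valid
G: has cod, so not fish-free — out
H: only agar and pumpkin; none excluded — keep

F, H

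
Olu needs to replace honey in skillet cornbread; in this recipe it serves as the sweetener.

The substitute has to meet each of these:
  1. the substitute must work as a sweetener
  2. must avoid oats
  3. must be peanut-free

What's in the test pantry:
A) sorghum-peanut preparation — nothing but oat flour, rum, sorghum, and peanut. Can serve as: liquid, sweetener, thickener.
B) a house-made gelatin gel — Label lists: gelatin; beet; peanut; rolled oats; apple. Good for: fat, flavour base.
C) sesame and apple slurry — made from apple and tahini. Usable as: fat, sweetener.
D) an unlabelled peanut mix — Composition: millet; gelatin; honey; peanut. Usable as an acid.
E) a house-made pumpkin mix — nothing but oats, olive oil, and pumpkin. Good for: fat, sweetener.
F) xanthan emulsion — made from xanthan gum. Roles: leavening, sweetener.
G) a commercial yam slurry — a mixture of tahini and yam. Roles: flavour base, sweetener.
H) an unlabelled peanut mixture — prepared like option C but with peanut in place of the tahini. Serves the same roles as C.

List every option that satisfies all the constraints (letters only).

A: has peanut, so not peanut-free; has oat flour, so not oat-free — no
B: not usable as a sweetener; has peanut, so not peanut-free (and 1 more) — out
C: no peanut, no oats — keep
D: not usable as a sweetener; has peanut, so not peanut-free — reject
E: has oats, so not oat-free — reject
F: nothing on the exclusion list — keep
G: works as a sweetener, no peanut, no oats — keep
H: has peanut, so not peanut-free — no

C, F, G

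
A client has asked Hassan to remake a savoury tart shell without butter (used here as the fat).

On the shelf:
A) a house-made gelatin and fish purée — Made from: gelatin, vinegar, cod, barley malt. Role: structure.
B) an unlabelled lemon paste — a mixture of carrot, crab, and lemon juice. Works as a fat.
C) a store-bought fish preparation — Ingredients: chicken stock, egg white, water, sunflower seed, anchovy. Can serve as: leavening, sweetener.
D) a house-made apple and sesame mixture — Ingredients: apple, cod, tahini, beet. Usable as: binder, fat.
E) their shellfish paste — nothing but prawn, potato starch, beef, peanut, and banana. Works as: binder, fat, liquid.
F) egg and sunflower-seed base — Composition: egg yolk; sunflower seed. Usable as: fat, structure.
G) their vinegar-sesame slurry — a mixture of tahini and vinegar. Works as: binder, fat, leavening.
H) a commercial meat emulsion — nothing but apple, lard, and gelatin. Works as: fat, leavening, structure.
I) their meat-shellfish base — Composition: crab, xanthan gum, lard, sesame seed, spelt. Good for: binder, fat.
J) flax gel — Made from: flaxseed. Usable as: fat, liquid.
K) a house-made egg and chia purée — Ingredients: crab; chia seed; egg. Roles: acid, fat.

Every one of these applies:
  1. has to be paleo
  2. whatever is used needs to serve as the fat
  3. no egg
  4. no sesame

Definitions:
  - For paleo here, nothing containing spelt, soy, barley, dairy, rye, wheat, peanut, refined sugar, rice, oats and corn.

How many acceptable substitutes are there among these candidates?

A: not usable as a fat; has barley malt, so not paleo — no
B: every rule checks out — keep
C: not usable as a fat; has egg white, so not egg-free — reject
D: has tahini, so not sesame-free — reject
E: has peanut, so not paleo — out
F: has egg yolk, so not egg-free — no
G: has tahini, so not sesame-free — reject
H: only gelatin, lard and apple; none excluded — keep
I: has spelt, so not paleo; has sesame seed, so not sesame-free — no
J: no egg, paleo — valid
K: has egg, so not egg-free — out

3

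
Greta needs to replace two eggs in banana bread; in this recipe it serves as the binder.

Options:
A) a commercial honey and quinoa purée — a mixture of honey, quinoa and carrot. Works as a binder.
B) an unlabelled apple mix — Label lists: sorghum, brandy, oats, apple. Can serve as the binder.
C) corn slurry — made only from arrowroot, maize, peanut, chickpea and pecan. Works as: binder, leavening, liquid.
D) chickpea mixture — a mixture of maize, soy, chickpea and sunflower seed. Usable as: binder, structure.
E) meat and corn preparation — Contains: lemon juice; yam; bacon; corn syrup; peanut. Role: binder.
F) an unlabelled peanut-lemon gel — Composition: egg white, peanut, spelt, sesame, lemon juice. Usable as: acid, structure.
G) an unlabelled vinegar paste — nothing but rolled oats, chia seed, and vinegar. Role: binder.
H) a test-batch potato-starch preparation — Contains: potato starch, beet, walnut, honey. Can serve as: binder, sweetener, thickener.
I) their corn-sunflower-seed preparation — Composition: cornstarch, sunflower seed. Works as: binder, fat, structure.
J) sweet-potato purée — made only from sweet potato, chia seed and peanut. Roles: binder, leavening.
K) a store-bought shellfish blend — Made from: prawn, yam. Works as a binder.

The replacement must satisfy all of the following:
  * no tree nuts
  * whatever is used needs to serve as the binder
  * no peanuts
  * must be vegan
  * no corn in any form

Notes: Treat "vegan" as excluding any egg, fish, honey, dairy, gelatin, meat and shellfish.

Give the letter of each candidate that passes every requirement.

B, G

A: has honey, so not vegan — out
B: works as a binder, no corn, vegan — keep
C: has pecan, so not tree-nut-free; has maize, so not corn-free (and 1 more) — reject
D: has maize, so not corn-free — reject
E: has bacon, so not vegan; has corn syrup, so not corn-free (and 1 more) — no
F: not usable as a binder; has egg white, so not vegan (and 1 more) — out
G: only rolled oats, chia seed, and vinegar; none excluded — OK
H: has honey, so not vegan; has walnut, so not tree-nut-free — out
I: has cornstarch, so not corn-free — out
J: has peanut, so not peanut-free — no
K: has prawn, so not vegan — no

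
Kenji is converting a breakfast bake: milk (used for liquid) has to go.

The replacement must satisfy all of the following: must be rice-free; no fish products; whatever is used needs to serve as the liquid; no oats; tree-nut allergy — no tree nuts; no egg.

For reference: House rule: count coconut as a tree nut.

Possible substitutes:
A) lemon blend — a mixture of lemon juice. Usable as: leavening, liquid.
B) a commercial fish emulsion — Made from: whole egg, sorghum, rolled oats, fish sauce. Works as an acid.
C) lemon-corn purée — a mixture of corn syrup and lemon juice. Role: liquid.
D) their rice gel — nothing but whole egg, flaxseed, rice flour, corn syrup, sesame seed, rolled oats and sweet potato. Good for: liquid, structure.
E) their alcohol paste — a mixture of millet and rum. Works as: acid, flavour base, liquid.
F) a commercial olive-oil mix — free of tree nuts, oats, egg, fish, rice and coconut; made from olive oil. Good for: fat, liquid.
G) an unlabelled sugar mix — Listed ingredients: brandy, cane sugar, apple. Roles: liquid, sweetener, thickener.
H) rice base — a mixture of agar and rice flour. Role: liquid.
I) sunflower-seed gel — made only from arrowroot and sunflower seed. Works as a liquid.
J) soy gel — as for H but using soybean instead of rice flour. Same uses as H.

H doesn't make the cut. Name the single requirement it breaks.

rice-free

usable as a liquid: satisfied
fish-free: satisfied
oat-free: satisfied
rice-free: has rice flour — fails
tree-nut-free: satisfied
egg-free: satisfied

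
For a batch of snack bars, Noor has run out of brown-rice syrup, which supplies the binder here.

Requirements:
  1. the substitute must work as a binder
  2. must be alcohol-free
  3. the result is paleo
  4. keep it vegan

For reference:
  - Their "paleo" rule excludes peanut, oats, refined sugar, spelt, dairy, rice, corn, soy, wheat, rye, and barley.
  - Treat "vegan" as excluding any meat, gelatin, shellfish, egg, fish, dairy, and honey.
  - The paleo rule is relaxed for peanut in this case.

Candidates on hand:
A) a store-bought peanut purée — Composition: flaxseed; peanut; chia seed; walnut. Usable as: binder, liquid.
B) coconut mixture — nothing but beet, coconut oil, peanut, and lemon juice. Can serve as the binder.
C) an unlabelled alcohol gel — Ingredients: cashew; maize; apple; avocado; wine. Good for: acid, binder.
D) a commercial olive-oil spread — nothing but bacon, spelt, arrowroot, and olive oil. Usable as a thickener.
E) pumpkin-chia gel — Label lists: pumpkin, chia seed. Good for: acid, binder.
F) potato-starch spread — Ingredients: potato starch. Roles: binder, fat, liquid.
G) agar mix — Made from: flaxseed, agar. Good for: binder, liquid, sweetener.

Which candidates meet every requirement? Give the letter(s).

A, B, E, F, G

A: peanut is permitted under the paleo carve-out; nothing else excluded — keep
B: peanut is permitted under the paleo carve-out; nothing else excluded — keep
C: has maize, so not paleo; has wine, so not alcohol-free — out
D: not usable as a binder; has spelt, so not paleo (and 1 more) — out
E: nothing on the exclusion list — valid
F: only potato starch; none excluded — valid
G: works as a binder, paleo, no alcohol — keep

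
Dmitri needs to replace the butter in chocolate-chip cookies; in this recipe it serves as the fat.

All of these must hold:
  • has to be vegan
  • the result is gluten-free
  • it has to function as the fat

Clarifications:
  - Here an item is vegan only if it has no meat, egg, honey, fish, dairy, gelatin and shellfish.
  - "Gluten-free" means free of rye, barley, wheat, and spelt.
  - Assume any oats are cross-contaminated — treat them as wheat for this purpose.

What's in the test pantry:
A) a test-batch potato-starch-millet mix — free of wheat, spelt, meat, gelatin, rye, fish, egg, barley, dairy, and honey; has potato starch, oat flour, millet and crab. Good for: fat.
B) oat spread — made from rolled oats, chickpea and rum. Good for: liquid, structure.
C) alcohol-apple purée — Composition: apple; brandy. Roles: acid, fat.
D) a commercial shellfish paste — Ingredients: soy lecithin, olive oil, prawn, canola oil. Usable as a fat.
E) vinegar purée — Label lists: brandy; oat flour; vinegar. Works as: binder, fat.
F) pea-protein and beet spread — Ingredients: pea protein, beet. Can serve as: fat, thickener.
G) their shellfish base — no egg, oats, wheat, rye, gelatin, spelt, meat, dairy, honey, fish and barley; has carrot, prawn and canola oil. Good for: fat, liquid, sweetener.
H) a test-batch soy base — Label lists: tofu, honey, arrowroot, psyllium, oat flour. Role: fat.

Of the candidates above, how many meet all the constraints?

2

A: has crab, so not vegan; has oat flour, so not gluten-free — no
B: not usable as a fat; has rolled oats, so not gluten-free — reject
C: only brandy and apple; none excluded — OK
D: has prawn, so not vegan — no
E: has oat flour, so not gluten-free — out
F: only beet and pea protein; none excluded — valid
G: has prawn, so not vegan — out
H: has honey, so not vegan; has oat flour, so not gluten-free — no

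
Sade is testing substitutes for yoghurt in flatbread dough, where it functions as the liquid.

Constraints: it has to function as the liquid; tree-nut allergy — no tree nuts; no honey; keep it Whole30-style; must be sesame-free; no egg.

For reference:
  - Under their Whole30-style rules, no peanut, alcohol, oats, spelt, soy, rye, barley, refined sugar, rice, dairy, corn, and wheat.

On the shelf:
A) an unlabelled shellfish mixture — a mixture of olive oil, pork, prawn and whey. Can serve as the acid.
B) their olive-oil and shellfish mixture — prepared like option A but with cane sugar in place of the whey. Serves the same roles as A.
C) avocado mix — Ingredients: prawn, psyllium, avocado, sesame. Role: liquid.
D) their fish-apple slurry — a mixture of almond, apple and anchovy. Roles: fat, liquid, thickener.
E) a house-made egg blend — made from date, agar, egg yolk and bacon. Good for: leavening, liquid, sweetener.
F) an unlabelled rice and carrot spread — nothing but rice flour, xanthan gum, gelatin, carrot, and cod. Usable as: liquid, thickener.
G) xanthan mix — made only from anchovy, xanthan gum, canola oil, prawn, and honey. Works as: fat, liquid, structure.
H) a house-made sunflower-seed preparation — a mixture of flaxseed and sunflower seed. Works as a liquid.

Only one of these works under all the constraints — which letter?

H

A: not usable as a liquid; has whey, so not Whole30-style — out
B: not usable as a liquid; has cane sugar, so not Whole30-style — no
C: has sesame, so not sesame-free — reject
D: has almond, so not tree-nut-free — reject
E: has egg yolk, so not egg-free — reject
F: has rice flour, so not Whole30-style — out
G: has honey, so not honey-free — out
H: all constraints satisfied — OK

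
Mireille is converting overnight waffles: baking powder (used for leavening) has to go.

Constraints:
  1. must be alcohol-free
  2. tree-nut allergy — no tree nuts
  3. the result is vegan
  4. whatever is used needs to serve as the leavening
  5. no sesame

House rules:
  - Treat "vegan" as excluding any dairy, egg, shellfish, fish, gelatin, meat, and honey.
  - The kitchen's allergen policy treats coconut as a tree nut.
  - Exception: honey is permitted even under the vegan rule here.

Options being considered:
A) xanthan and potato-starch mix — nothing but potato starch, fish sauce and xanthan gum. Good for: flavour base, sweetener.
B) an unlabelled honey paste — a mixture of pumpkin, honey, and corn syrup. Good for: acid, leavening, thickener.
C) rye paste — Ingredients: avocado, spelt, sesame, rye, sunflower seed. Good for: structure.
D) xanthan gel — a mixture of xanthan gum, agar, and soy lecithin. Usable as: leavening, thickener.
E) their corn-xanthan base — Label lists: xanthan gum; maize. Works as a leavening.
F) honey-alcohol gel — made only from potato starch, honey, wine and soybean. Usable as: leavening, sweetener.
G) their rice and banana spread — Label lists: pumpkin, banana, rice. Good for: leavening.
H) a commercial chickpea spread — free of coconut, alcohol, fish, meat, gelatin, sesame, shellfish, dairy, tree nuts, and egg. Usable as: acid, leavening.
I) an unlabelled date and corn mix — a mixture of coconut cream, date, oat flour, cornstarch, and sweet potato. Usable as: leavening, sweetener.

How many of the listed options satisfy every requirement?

A: not usable as a leavening; has fish sauce, so not vegan — out
B: honey is permitted under the vegan carve-out; nothing else excluded — OK
C: not usable as a leavening; has sesame, so not sesame-free — reject
D: all constraints satisfied — OK
E: only maize and xanthan gum; none excluded — OK
F: has wine, so not alcohol-free — no
G: tree-nut-free, vegan — valid
H: works as a leavening, no alcohol, no sesame — keep
I: has coconut cream, so not tree-nut-free — out

5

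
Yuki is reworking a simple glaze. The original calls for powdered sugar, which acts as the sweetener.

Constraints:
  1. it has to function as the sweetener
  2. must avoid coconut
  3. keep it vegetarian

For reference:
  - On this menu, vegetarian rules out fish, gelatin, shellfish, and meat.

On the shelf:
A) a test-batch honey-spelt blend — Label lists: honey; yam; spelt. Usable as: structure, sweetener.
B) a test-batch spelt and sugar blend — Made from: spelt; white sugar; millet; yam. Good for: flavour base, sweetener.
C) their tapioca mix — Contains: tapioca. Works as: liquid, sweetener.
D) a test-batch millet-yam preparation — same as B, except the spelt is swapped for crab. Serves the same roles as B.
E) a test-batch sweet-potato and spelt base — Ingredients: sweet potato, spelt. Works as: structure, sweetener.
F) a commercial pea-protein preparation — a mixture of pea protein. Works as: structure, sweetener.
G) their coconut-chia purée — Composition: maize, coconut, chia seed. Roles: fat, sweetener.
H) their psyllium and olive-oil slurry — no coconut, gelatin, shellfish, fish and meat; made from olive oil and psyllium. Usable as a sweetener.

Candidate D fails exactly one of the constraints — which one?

vegetarian

usable as a sweetener: satisfied
vegetarian: has crab — fails
coconut-free: satisfied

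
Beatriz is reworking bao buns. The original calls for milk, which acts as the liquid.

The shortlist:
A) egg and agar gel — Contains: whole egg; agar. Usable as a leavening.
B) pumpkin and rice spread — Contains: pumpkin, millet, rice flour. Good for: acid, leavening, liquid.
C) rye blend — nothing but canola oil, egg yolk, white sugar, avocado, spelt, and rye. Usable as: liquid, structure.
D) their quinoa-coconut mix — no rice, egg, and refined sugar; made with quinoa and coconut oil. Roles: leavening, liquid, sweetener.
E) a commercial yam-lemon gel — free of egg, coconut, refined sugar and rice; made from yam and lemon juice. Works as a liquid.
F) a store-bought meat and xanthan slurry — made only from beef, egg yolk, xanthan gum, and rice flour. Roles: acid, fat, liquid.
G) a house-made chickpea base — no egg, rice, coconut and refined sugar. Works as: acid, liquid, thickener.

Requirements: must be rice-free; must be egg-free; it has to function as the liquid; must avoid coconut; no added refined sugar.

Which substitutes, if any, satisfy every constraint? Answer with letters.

A: not usable as a liquid; has whole egg, so not egg-free — no
B: has rice flour, so not rice-free — no
C: has egg yolk, so not egg-free; has white sugar, so not no-added-sugar — no
D: has coconut oil, so not coconut-free — out
E: no refined sugar, no rice — valid
F: has egg yolk, so not egg-free; has rice flour, so not rice-free — out
G: works as a liquid, no refined sugar, no rice — valid

E, G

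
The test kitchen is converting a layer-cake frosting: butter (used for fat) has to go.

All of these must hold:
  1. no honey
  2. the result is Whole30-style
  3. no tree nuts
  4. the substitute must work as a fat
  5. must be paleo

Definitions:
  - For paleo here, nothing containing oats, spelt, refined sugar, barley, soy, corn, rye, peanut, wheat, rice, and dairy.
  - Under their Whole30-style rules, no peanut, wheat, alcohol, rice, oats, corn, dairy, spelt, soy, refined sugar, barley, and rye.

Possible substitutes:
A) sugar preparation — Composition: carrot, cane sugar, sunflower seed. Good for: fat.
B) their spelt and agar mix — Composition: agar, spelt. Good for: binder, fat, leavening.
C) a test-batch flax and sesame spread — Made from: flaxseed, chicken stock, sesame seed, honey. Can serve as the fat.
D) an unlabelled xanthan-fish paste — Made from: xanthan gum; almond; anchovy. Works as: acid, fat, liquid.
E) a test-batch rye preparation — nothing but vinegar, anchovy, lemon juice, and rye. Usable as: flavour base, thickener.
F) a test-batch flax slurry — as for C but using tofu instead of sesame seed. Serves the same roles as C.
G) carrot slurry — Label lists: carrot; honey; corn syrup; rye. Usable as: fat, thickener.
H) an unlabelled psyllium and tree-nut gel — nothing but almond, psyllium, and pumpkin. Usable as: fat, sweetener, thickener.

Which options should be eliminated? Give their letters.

A: has cane sugar, so not paleo; has cane sugar, so not Whole30-style — out
B: has spelt, so not paleo; has spelt, so not Whole30-style — out
C: has honey, so not honey-free — out
D: has almond, so not tree-nut-free — out
E: not usable as a fat; has rye, so not paleo (and 1 more) — out
F: has tofu, so not paleo; has tofu, so not Whole30-style (and 1 more) — out
G: has corn syrup, so not paleo; has corn syrup, so not Whole30-style (and 1 more) — no
H: has almond, so not tree-nut-free — no

A, B, C, D, E, F, G, H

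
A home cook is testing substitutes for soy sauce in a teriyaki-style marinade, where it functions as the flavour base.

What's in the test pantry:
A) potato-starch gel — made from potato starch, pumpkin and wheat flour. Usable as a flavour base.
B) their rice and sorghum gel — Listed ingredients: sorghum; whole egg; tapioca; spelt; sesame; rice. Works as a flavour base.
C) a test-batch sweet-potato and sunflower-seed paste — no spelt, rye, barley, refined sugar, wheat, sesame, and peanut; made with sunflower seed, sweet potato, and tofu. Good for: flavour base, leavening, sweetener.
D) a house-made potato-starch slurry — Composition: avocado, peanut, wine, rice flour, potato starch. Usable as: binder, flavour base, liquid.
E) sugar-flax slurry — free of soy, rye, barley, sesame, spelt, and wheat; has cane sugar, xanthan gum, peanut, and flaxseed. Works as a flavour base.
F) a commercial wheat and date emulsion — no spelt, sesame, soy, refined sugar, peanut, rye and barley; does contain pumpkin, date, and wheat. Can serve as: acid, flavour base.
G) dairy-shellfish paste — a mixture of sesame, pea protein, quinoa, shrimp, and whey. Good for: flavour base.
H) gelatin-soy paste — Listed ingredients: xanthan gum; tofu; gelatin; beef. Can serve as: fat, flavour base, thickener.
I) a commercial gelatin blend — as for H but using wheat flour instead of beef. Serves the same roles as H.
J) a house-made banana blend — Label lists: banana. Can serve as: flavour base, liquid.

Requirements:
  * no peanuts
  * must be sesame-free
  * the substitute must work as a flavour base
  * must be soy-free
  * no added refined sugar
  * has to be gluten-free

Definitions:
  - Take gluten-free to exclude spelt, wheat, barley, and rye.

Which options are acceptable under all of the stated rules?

J

A: has wheat flour, so not gluten-free — reject
B: has spelt, so not gluten-free; has sesame, so not sesame-free — out
C: has tofu, so not soy-free — reject
D: has peanut, so not peanut-free — no
E: has peanut, so not peanut-free; has cane sugar, so not no-added-sugar — out
F: has wheat, so not gluten-free — reject
G: has sesame, so not sesame-free — no
H: has tofu, so not soy-free — out
I: has wheat flour, so not gluten-free; has tofu, so not soy-free — no
J: only banana; none excluded — OK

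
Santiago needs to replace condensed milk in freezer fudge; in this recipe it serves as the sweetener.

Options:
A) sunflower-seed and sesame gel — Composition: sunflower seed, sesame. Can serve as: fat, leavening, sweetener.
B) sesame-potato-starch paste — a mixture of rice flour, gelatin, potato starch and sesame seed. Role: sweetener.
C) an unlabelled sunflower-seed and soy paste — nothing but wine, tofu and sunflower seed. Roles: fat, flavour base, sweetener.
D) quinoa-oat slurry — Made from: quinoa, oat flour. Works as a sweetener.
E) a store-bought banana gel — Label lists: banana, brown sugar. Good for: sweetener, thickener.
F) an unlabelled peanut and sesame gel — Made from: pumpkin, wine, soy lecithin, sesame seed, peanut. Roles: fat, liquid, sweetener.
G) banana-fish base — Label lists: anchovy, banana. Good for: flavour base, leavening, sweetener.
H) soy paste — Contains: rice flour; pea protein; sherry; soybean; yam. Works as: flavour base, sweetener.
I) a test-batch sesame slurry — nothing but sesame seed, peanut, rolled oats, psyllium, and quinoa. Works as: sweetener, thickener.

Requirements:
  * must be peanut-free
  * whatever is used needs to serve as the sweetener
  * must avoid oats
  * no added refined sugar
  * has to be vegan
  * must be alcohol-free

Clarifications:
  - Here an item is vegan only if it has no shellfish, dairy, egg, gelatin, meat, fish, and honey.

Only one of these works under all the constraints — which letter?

A: works as a sweetener, vegan, no peanut — valid
B: has gelatin, so not vegan — out
C: has wine, so not alcohol-free — reject
D: has oat flour, so not oat-free — no
E: has brown sugar, so not no-added-sugar — out
F: has wine, so not alcohol-free; has peanut, so not peanut-free — out
G: has anchovy, so not vegan — out
H: has sherry, so not alcohol-free — reject
I: has rolled oats, so not oat-free; has peanut, so not peanut-free — reject

A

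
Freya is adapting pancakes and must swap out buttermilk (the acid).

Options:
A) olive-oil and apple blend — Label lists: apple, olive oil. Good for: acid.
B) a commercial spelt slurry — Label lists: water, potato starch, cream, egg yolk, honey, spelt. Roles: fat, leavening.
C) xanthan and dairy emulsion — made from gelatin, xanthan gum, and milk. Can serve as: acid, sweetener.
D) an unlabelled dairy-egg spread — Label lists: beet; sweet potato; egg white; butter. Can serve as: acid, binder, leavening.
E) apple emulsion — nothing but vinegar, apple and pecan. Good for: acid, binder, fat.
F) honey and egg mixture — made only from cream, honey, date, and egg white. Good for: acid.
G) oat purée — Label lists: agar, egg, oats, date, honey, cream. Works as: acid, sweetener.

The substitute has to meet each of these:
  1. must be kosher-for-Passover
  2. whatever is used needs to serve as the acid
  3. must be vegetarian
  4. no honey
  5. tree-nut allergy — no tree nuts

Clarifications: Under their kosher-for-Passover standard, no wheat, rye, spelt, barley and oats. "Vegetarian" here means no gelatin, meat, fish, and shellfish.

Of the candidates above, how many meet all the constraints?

A: every rule checks out — OK
B: not usable as an acid; has spelt, so not kosher-for-Passover (and 1 more) — no
C: has gelatin, so not vegetarian — out
D: vegetarian, no honey — OK
E: has pecan, so not tree-nut-free — reject
F: has honey, so not honey-free — reject
G: has oats, so not kosher-for-Passover; has honey, so not honey-free — out

2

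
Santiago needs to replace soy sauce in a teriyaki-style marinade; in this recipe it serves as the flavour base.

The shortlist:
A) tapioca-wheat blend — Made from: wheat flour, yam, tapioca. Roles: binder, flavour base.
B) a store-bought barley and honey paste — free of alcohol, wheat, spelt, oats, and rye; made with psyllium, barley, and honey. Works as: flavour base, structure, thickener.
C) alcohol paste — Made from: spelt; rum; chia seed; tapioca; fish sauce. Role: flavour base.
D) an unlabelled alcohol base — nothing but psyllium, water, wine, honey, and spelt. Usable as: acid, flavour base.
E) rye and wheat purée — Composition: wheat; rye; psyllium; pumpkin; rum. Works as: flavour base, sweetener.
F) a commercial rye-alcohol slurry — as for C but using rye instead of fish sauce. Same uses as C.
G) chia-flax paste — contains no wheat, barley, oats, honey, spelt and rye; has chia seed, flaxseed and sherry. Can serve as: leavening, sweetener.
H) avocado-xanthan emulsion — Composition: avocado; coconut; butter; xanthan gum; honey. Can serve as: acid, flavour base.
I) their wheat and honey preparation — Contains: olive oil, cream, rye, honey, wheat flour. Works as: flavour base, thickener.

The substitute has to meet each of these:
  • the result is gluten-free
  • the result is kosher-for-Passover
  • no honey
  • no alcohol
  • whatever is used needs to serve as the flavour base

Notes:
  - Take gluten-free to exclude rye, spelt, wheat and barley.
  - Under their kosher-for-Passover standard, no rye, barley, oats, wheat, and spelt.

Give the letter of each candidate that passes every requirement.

none

A: has wheat flour, so not gluten-free; has wheat flour, so not kosher-for-Passover — out
B: has barley, so not gluten-free; has barley, so not kosher-for-Passover (and 1 more) — out
C: has spelt, so not gluten-free; has spelt, so not kosher-for-Passover (and 1 more) — out
D: has spelt, so not gluten-free; has spelt, so not kosher-for-Passover (and 2 more) — reject
E: has rye, so not gluten-free; has rye, so not kosher-for-Passover (and 1 more) — reject
F: has rye, so not gluten-free; has rye, so not kosher-for-Passover (and 1 more) — no
G: not usable as a flavour base; has sherry, so not alcohol-free — reject
H: has honey, so not honey-free — out
I: has rye, so not gluten-free; has rye, so not kosher-for-Passover (and 1 more) — no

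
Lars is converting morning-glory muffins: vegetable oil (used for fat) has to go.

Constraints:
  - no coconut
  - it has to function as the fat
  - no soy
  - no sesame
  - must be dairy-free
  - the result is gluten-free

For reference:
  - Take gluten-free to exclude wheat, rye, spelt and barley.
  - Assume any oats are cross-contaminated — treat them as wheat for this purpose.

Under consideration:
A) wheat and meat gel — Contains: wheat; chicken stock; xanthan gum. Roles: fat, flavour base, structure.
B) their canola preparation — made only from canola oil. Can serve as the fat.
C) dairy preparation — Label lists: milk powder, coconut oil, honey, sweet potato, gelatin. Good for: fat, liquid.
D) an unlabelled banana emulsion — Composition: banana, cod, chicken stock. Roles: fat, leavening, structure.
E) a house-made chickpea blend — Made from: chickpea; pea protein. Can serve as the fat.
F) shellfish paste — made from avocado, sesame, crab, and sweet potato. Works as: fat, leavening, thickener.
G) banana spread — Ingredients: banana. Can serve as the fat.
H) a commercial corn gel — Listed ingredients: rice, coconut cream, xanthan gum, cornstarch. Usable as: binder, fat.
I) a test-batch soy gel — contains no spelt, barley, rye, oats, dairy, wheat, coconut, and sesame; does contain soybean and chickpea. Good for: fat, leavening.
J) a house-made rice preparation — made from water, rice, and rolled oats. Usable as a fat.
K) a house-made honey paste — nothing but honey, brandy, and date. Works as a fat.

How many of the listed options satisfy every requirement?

5

A: has wheat, so not gluten-free — reject
B: no soy, no dairy — OK
C: has milk powder, so not dairy-free; has coconut oil, so not coconut-free — reject
D: every rule checks out — keep
E: only chickpea and pea protein; none excluded — OK
F: has sesame, so not sesame-free — no
G: nothing on the exclusion list — valid
H: has coconut cream, so not coconut-free — no
I: has soybean, so not soy-free — no
J: has rolled oats, so not gluten-free — no
K: no coconut, no sesame — OK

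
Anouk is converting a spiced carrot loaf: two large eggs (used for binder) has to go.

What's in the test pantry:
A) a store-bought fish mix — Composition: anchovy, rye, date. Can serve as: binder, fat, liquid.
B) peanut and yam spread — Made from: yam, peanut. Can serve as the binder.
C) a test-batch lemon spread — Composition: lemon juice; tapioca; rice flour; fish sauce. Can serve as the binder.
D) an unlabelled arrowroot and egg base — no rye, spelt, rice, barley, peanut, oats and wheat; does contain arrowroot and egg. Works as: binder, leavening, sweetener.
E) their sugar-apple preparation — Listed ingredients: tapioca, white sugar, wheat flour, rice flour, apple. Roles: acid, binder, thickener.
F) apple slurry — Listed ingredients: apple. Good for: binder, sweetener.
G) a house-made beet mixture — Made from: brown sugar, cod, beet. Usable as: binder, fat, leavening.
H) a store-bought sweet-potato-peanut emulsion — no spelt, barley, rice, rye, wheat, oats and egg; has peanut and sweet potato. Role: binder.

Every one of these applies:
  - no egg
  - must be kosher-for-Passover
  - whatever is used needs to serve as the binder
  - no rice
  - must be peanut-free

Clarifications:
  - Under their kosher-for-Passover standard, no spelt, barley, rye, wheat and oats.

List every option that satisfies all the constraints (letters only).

A: has rye, so not kosher-for-Passover — reject
B: has peanut, so not peanut-free — reject
C: has rice flour, so not rice-free — reject
D: has egg, so not egg-free — reject
E: has wheat flour, so not kosher-for-Passover; has rice flour, so not rice-free — reject
F: kosher-for-Passover, no egg — keep
G: only cod, brown sugar, and beet; none excluded — keep
H: has peanut, so not peanut-free — no

F, G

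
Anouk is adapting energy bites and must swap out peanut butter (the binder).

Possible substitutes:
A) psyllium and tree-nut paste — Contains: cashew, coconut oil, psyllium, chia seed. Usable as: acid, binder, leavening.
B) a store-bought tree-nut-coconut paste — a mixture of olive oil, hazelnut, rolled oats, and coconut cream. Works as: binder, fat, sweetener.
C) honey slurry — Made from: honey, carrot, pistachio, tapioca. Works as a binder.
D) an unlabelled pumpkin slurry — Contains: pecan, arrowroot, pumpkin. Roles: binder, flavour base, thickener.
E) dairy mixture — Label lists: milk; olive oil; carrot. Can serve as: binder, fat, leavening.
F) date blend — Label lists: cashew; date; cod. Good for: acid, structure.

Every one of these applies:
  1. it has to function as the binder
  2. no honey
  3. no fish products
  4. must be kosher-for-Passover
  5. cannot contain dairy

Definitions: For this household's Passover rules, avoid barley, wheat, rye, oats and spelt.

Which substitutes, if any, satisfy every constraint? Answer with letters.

A: coconut oil and cashew etc. — none of it excluded — valid
B: has rolled oats, so not kosher-for-Passover — out
C: has honey, so not honey-free — out
D: all constraints satisfied — keep
E: has milk, so not dairy-free — out
F: not usable as a binder; has cod, so not fish-free — reject

A, D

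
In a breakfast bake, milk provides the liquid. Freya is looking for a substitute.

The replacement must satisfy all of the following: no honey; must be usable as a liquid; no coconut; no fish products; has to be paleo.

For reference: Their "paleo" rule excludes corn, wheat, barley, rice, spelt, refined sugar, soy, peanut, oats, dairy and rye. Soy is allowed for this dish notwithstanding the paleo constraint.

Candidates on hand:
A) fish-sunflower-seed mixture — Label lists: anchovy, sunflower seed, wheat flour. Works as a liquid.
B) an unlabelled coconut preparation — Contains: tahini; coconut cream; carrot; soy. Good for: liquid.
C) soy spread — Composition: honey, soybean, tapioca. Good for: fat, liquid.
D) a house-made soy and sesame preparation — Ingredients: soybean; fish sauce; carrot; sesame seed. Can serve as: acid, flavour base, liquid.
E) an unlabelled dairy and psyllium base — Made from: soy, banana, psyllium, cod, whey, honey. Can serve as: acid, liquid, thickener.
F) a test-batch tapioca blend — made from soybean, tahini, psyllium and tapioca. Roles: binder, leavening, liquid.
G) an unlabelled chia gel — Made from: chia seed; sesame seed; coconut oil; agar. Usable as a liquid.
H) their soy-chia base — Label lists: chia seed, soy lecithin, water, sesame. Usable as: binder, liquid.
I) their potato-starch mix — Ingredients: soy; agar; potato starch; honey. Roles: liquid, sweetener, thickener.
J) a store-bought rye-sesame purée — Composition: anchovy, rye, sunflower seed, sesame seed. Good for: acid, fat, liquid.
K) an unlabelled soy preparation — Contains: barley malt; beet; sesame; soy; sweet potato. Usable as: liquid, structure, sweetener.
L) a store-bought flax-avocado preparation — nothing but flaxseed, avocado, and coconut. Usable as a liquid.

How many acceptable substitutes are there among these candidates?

A: has wheat flour, so not paleo; has anchovy, so not fish-free — reject
B: has coconut cream, so not coconut-free — out
C: has honey, so not honey-free — out
D: has fish sauce, so not fish-free — out
E: has whey, so not paleo; has honey, so not honey-free (and 1 more) — out
F: soy is permitted under the paleo carve-out; nothing else excluded — OK
G: has coconut oil, so not coconut-free — reject
H: soy is permitted under the paleo carve-out; nothing else excluded — OK
I: has honey, so not honey-free — no
J: has rye, so not paleo; has anchovy, so not fish-free — out
K: has barley malt, so not paleo — out
L: has coconut, so not coconut-free — no

2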